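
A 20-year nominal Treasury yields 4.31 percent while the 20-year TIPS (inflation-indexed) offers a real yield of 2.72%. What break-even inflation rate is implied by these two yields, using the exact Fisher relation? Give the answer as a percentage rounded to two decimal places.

(1 + π) = (1 + i)/(1 + r) = 1.04310 / 1.02720 = 1.015479
Break-even inflation = 1.015479 − 1 → 1.55%.

1.55%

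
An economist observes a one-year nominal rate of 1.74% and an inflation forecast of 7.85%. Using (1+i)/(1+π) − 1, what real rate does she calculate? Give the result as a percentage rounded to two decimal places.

1 + r = 1.01740 / 1.07850 = 0.943347
r = 0.943347 − 1 = -5.6653%, i.e. -5.67%.

-5.67%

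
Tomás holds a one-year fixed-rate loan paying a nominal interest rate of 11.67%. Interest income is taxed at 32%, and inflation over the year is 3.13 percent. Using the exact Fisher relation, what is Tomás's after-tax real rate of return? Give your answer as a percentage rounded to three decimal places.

4.660%

After-tax nominal return = 11.67% × (1 − 0.32) = 7.9356%.
1 + r = 1.079356 / 1.03130 = 1.046597
After-tax real rate = 1.046597 − 1 → 4.660%.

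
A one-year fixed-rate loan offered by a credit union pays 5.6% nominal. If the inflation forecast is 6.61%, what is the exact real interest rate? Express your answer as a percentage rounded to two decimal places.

By the Fisher identity, 1 + r = (1 + i)/(1 + π).
1 + r = 1.05600 / 1.06610 = 0.990526
r = 0.990526 − 1 = -0.9474%, i.e. -0.95%.

-0.95%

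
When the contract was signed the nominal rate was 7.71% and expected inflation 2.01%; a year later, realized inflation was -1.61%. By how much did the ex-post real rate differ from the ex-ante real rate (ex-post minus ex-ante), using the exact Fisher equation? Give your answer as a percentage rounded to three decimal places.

Ex-ante: (1 + 0.0771)/(1 + 0.0201) − 1 = 5.5877%
Ex-post: (1 + 0.0771)/(1 − 0.0161) − 1 = 9.4725%
Difference (ex-post − ex-ante) = 3.8848% → 3.885%.

3.885%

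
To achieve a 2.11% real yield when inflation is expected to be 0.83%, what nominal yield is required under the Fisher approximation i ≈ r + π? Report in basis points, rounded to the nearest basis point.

294 basis points

i ≈ r + π = 2.11% + 0.83% = 294 basis points.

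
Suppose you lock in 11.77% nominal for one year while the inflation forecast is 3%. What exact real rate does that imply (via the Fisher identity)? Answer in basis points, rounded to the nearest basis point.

851 basis points

By the Fisher identity, 1 + r = (1 + i)/(1 + π).
1 + r = 1.11770 / 1.03000 = 1.085146
r = 1.085146 − 1 = 8.5146%, i.e. 851 basis points.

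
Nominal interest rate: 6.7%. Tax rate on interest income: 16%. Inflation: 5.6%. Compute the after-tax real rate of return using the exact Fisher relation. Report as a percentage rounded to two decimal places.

After-tax nominal return = 6.7% × (1 − 0.16) = 5.6280%.
1 + r = 1.05628 / 1.05600 = 1.000265
After-tax real rate = 1.000265 − 1 → 0.03%.

0.03%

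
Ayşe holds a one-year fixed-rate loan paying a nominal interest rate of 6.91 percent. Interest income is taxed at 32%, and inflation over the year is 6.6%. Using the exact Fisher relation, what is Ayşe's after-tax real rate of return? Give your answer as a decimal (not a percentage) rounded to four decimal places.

After-tax nominal return = 6.91% × (1 − 0.32) = 4.6988%.
1 + r = 1.046988 / 1.06600 = 0.982165
After-tax real rate = 0.982165 − 1 → -0.0178.

-0.0178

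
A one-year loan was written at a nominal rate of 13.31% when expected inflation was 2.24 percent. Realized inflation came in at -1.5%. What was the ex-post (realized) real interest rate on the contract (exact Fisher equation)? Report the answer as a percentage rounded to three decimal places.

Ex-post: (1 + 0.1331)/(1 − 0.0150) − 1 = 15.03553%
So the realized real rate is 15.036%.

15.036%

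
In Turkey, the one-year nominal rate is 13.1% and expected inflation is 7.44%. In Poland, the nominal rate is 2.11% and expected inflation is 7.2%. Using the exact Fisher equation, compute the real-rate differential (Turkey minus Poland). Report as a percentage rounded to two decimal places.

Turkey: (1 + 0.1310)/(1 + 0.0744) − 1 = 5.2681%
Poland: (1 + 0.0211)/(1 + 0.0720) − 1 = -4.7481%
Differential = 5.2681% − (-4.7481%) = 10.0162% → 10.02%.

10.02%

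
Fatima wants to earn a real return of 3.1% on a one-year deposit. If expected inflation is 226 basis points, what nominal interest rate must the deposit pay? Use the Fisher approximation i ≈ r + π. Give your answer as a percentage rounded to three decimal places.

i ≈ r + π = 3.1% + 2.26% = 5.360%.

5.360%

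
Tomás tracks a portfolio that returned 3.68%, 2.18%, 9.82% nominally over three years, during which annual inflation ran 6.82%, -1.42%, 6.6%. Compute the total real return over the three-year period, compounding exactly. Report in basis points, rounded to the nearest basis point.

Nominal growth factor = 1.0368 × 1.0218 × 1.0982 = 1.163436
Price-level growth factor = 1.0682 × 0.9858 × 1.0660 = 1.122532
Real growth factor = 1.163436 / 1.122532 = 1.036439
Total real return = 1.036439 − 1 → 364 basis points.

364 basis points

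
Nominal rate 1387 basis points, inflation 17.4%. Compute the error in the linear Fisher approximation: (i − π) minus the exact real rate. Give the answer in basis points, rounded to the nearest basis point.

Approximate: r ≈ 13.870% − 17.400% = -3.5300%
Exact: (1 + 0.1387)/(1 + 0.1740) − 1 = -3.0068%
Error = -3.5300% − (-3.0068%) = -0.5232% → -52 basis points.

-52 basis points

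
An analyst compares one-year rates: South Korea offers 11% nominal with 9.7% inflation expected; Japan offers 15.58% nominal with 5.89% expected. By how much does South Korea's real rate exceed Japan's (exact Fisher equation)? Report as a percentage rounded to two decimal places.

South Korea: (1 + 0.1100)/(1 + 0.0970) − 1 = 1.1851%
Japan: (1 + 0.1558)/(1 + 0.0589) − 1 = 9.1510%
Differential = 1.1851% − 9.1510% = -7.9660% → -7.97%.

-7.97%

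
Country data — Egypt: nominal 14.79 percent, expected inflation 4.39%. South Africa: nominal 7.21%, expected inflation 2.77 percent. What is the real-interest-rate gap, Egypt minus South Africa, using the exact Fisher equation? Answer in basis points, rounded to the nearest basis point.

Egypt: (1 + 0.1479)/(1 + 0.0439) − 1 = 9.9626%
South Africa: (1 + 0.0721)/(1 + 0.0277) − 1 = 4.3203%
Differential = 9.9626% − 4.3203% = 5.6423% → 564 basis points.

564 basis points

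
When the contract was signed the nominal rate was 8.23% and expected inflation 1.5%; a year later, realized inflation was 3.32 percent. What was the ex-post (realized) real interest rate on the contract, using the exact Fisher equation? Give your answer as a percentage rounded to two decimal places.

Ex-post: (1 + 0.0823)/(1 + 0.0332) − 1 = 4.7522%
So the realized real rate is 4.75%.

4.75%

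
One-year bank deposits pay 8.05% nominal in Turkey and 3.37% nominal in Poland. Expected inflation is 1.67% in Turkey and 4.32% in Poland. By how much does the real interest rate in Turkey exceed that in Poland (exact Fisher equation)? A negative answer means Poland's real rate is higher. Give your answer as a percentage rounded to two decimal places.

Turkey: (1 + 0.0805)/(1 + 0.0167) − 1 = 6.2752%
Poland: (1 + 0.0337)/(1 + 0.0432) − 1 = -0.9107%
Differential = 6.2752% − (-0.9107%) = 7.1859% → 7.19%.

7.19%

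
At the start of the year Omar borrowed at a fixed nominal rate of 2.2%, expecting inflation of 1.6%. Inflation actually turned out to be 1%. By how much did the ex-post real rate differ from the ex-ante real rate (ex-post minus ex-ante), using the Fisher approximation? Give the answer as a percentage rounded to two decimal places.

Ex-ante: 2.2% − 1.6% = 0.600%
Ex-post: 2.2% − 1% = 1.200%
Difference (ex-post − ex-ante) = 0.6000% → 0.60%.

0.60%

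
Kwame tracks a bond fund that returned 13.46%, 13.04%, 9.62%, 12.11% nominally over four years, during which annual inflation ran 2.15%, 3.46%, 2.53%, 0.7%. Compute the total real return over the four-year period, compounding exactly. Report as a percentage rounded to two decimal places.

44.45%

Compound the nominal returns: 1.1346 × 1.1304 × 1.0962 × 1.1211 = 1.576192.
Compound inflation: 1.0215 × 1.0346 × 1.0253 × 1.0070 = 1.091167.
Deflate: 1.576192 / 1.091167 = 1.444501.
Total real return = 1.444501 − 1 → 44.45%.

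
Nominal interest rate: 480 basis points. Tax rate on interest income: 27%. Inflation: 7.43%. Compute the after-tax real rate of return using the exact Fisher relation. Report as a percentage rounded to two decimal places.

After-tax nominal return = 4.8% × (1 − 0.27) = 3.5040%.
1 + r = 1.03504 / 1.07430 = 0.963455
After-tax real rate = 0.963455 − 1 → -3.65%.

-3.65%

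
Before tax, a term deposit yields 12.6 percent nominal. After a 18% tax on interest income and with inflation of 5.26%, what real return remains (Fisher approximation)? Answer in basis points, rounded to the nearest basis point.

507 basis points

After-tax nominal return = 12.6% × (1 − 0.18) = 10.3320%.
r ≈ 10.3320% − 5.26% → 507 basis points.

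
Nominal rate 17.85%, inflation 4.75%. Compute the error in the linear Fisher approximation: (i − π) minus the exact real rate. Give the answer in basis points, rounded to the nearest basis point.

Approximate: r ≈ 17.850% − 4.750% = 13.1000%
Exact: (1 + 0.1785)/(1 + 0.0475) − 1 = 12.5060%
Error = 13.1000% − 12.5060% = 0.5940% → 59 basis points.

59 basis points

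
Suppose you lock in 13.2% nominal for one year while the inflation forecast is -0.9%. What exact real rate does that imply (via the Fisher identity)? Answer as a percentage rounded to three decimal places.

14.228%

By the Fisher identity, 1 + r = (1 + i)/(1 + π).
1 + r = 1.13200 / 0.99100 = 1.142281
r = 1.142281 − 1 = 14.2281%, i.e. 14.228%.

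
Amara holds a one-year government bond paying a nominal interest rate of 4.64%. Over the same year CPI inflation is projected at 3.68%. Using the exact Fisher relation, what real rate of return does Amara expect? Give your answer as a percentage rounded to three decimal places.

0.926%

By the Fisher relation, 1 + r = (1 + i)/(1 + π).
1 + r = 1.04640 / 1.03680 = 1.009259
r = 1.009259 − 1 = 0.9259%, i.e. 0.926%.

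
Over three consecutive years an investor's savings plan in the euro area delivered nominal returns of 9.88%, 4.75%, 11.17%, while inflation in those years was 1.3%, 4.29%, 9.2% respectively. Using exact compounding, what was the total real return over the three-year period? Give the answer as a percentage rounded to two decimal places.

Nominal growth factor = 1.0988 × 1.0475 × 1.1117 = 1.279559
Price-level growth factor = 1.0130 × 1.0429 × 1.0920 = 1.153652
Real growth factor = 1.279559 / 1.153652 = 1.109138
Total real return = 1.109138 − 1 → 10.91%.

10.91%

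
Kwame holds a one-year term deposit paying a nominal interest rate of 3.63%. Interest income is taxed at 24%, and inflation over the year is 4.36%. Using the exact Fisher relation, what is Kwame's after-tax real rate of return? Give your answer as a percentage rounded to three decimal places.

-1.534%

After-tax nominal return = 3.63% × (1 − 0.24) = 2.7588%.
1 + r = 1.027588 / 1.04360 = 0.984657
After-tax real rate = 0.984657 − 1 → -1.534%.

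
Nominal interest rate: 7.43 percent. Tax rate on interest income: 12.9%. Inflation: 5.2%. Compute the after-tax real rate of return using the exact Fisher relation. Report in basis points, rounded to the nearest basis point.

121 basis points

After-tax nominal return = 7.43% × (1 − 0.129) = 6.47153%.
1 + r = 1.0647153 / 1.05200 = 1.012087
After-tax real rate = 1.012087 − 1 → 121 basis points.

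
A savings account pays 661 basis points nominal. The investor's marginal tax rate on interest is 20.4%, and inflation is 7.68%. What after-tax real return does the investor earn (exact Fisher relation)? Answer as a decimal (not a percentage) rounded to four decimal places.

-0.0225

After-tax nominal return = 6.61% × (1 − 0.204) = 5.26156%.
1 + r = 1.0526156 / 1.07680 = 0.977540
After-tax real rate = 0.977540 − 1 → -0.0225.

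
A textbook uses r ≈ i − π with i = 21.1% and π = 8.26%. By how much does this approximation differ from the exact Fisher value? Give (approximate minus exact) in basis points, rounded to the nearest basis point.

98 basis points

Approximate: r ≈ 21.100% − 8.260% = 12.8400%
Exact: (1 + 0.2110)/(1 + 0.0826) − 1 = 11.8603%
Error = 12.8400% − 11.8603% = 0.9797% → 98 basis points.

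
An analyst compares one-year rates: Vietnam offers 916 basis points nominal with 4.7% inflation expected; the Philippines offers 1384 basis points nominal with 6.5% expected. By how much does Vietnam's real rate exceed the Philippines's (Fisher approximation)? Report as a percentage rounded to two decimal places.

-2.88%

Vietnam: 9.16% − 4.7% = 4.460%
The Philippines: 13.84% − 6.5% = 7.340%
Differential = -2.880% → -2.88%.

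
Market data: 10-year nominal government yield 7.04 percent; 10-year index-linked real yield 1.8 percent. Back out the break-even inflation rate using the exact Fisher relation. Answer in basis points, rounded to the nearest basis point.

(1 + π) = (1 + i)/(1 + r) = 1.07040 / 1.01800 = 1.051473
Break-even inflation = 1.051473 − 1 → 515 basis points.

515 basis points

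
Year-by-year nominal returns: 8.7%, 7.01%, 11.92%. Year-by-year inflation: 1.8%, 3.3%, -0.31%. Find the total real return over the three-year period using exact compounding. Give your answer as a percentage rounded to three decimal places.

Compound the nominal returns: 1.0870 × 1.0701 × 1.1192 = 1.301852.
Compound inflation: 1.0180 × 1.0330 × 0.9969 = 1.048334.
Deflate: 1.301852 / 1.048334 = 1.241829.
Total real return = 1.241829 − 1 → 24.183%.

24.183%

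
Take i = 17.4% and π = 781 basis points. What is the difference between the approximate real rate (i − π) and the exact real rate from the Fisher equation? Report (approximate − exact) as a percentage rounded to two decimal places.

Approximate: r ≈ 17.400% − 7.810% = 9.5900%
Exact: (1 + 0.1740)/(1 + 0.0781) − 1 = 8.8953%
Error = 9.5900% − 8.8953% = 0.6947% → 0.69%.

0.69%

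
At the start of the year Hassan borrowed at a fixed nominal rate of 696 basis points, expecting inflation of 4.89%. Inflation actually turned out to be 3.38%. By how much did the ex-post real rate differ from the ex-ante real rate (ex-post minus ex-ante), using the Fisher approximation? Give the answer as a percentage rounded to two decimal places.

1.51%

Ex-ante: 6.96% − 4.89% = 2.070%
Ex-post: 6.96% − 3.38% = 3.580%
Difference (ex-post − ex-ante) = 1.5100% → 1.51%.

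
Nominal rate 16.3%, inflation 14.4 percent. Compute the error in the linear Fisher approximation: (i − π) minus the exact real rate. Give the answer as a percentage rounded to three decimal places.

Approximate: r ≈ 16.300% − 14.400% = 1.9000%
Exact: (1 + 0.1630)/(1 + 0.1440) − 1 = 1.6608%
Error = 1.9000% − 1.6608% = 0.2392% → 0.239%.

0.239%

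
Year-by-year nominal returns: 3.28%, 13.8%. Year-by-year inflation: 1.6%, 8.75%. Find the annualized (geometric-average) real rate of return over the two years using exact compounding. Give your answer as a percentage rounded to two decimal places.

Compound the nominal returns: 1.0328 × 1.1380 = 1.17532640.
Compound inflation: 1.0160 × 1.0875 = 1.10490000.
Deflate: 1.17532640 / 1.10490000 = 1.06374007.
Annualized real rate = 1.06374007^(1/2) − 1 = 3.1378% → 3.14%.

3.14%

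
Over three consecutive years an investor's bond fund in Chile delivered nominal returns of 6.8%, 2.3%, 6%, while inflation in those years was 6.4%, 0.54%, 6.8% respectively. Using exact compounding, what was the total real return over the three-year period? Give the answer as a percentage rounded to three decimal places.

Nominal growth factor = 1.0680 × 1.0230 × 1.0600 = 1.158118
Price-level growth factor = 1.0640 × 1.0054 × 1.0680 = 1.142488
Real growth factor = 1.158118 / 1.142488 = 1.013680
Total real return = 1.013680 − 1 → 1.368%.

1.368%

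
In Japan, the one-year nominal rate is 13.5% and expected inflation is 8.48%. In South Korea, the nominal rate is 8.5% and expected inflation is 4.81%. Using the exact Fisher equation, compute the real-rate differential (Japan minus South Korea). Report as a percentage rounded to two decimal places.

1.11%

Japan: (1 + 0.1350)/(1 + 0.0848) − 1 = 4.6276%
South Korea: (1 + 0.0850)/(1 + 0.0481) − 1 = 3.5207%
Differential = 4.6276% − 3.5207% = 1.1069% → 1.11%.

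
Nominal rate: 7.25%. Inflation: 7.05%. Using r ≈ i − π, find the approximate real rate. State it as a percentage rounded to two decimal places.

r ≈ i − π = 7.25% − 7.05% = 0.20%.

0.20%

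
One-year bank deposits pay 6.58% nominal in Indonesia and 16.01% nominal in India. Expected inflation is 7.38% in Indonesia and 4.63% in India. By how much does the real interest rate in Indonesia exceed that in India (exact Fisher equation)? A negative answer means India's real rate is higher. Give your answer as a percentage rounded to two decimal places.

-11.62%

Indonesia: (1 + 0.0658)/(1 + 0.0738) − 1 = -0.7450%
India: (1 + 0.1601)/(1 + 0.0463) − 1 = 10.8764%
Differential = -0.7450% − 10.8764% = -11.6214% → -11.62%.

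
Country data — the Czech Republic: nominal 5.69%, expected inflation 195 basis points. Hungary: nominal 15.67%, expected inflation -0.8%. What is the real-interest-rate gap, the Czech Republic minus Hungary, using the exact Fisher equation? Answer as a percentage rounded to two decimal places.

The Czech Republic: (1 + 0.0569)/(1 + 0.0195) − 1 = 3.6685%
Hungary: (1 + 0.1567)/(1 − 0.0080) − 1 = 16.6028%
Differential = 3.6685% − 16.6028% = -12.9344% → -12.93%.

-12.93%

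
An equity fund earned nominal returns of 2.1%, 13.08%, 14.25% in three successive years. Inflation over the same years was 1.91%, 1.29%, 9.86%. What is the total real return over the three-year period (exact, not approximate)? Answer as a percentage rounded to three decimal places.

Nominal growth factor = 1.0210 × 1.1308 × 1.1425 = 1.319070
Price-level growth factor = 1.0191 × 1.0129 × 1.0986 = 1.134026
Real growth factor = 1.319070 / 1.134026 = 1.163174
Total real return = 1.163174 − 1 → 16.317%.

16.317%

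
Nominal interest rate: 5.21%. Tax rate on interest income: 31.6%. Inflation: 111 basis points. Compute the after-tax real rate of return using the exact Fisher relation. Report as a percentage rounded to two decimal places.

After-tax nominal return = 5.21% × (1 − 0.316) = 3.56364%.
1 + r = 1.0356364 / 1.01110 = 1.024267
After-tax real rate = 1.024267 − 1 → 2.43%.

2.43%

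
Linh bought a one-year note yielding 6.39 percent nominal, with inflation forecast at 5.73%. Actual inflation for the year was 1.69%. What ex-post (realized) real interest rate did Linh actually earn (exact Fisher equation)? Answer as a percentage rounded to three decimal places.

Ex-post: (1 + 0.0639)/(1 + 0.0169) − 1 = 4.6219%
So the realized real rate is 4.622%.

4.622%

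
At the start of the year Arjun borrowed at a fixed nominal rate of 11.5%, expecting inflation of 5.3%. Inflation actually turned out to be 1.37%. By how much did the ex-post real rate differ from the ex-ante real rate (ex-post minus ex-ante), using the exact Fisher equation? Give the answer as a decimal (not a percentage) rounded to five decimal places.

Ex-ante: (1 + 0.1150)/(1 + 0.0530) − 1 = 5.8879%
Ex-post: (1 + 0.1150)/(1 + 0.0137) − 1 = 9.9931%
Difference (ex-post − ex-ante) = 4.1052% → 0.04105.

0.04105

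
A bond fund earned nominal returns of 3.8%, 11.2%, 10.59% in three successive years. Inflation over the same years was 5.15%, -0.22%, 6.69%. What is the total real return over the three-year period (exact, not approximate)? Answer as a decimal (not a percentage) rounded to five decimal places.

Compound the nominal returns: 1.0380 × 1.1120 × 1.1059 = 1.276492.
Compound inflation: 1.0515 × 0.9978 × 1.0669 = 1.119377.
Deflate: 1.276492 / 1.119377 = 1.140359.
Total real return = 1.140359 − 1 → 0.14036.

0.14036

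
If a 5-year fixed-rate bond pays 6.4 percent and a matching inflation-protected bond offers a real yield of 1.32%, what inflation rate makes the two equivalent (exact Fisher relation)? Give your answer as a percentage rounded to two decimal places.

5.01%

(1 + π) = (1 + i)/(1 + r) = 1.06400 / 1.01320 = 1.050138
Break-even inflation = 1.050138 − 1 → 5.01%.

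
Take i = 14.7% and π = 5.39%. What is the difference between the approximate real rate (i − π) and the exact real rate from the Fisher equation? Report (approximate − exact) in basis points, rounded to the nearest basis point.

48 basis points

Approximate: r ≈ 14.700% − 5.390% = 9.3100%
Exact: (1 + 0.1470)/(1 + 0.0539) − 1 = 8.8339%
Error = 9.3100% − 8.8339% = 0.4761% → 48 basis points.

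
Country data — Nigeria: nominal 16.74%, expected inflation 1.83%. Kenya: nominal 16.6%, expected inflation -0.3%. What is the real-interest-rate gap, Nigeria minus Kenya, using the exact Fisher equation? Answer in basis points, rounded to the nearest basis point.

Nigeria: (1 + 0.1674)/(1 + 0.0183) − 1 = 14.6421%
Kenya: (1 + 0.1660)/(1 − 0.0030) − 1 = 16.9509%
Differential = 14.6421% − 16.9509% = -2.3088% → -231 basis points.

-231 basis points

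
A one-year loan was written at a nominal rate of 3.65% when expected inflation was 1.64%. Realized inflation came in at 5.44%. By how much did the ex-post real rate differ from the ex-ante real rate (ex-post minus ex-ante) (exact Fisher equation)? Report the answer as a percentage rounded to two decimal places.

-3.68%

Ex-ante: (1 + 0.0365)/(1 + 0.0164) − 1 = 1.9776%
Ex-post: (1 + 0.0365)/(1 + 0.0544) − 1 = -1.6976%
Difference (ex-post − ex-ante) = -3.6752% → -3.68%.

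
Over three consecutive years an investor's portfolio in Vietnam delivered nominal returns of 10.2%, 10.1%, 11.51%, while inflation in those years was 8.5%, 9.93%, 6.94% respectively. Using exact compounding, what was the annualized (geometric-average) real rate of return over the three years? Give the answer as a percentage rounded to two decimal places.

Nominal growth factor = 1.1020 × 1.1010 × 1.1151 = 1.35295306
Price-level growth factor = 1.0850 × 1.0993 × 1.0694 = 1.27551669
Real growth factor = 1.35295306 / 1.27551669 = 1.06070980
Annualized real rate = 1.06070980^(1/3) − 1 = 1.9840% → 1.98%.

1.98%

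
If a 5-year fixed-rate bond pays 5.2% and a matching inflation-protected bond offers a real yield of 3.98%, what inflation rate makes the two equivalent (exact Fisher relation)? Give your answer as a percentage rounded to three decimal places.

(1 + π) = (1 + i)/(1 + r) = 1.05200 / 1.03980 = 1.011733
Break-even inflation = 1.011733 − 1 → 1.173%.

1.173%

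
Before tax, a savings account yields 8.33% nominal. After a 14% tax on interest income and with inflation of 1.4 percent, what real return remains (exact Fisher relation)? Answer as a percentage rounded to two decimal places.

After-tax nominal return = 8.33% × (1 − 0.14) = 7.1638%.
1 + r = 1.071638 / 1.01400 = 1.056842
After-tax real rate = 1.056842 − 1 → 5.68%.

5.68%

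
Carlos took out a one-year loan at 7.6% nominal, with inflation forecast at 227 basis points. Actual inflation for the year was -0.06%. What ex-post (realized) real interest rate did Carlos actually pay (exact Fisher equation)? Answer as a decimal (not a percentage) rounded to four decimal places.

Ex-post: (1 + 0.0760)/(1 − 0.0006) − 1 = 7.6646%
So the realized real rate is 0.0766.

0.0766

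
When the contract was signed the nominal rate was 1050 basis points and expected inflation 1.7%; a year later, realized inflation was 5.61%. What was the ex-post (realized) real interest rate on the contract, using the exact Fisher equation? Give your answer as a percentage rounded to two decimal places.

4.63%

Ex-post: (1 + 0.1050)/(1 + 0.0561) − 1 = 4.6302%
So the realized real rate is 4.63%.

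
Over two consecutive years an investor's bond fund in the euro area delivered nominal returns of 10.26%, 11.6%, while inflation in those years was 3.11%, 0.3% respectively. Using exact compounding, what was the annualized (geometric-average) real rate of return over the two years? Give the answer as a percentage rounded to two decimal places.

9.08%

Compound the nominal returns: 1.1026 × 1.1160 = 1.23050160.
Compound inflation: 1.0311 × 1.0030 = 1.03419330.
Deflate: 1.23050160 / 1.03419330 = 1.18981780.
Annualized real rate = 1.18981780^(1/2) − 1 = 9.0788% → 9.08%.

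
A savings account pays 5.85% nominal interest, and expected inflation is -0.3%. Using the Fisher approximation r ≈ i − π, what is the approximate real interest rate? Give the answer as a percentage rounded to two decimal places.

r ≈ i − π = 5.85% − (-0.3%) = 6.15%.

6.15%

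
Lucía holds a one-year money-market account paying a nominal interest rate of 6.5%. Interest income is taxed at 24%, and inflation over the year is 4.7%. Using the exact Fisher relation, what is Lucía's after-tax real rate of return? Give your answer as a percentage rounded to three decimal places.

After-tax nominal return = 6.5% × (1 − 0.24) = 4.9400%.
1 + r = 1.04940 / 1.04700 = 1.002292
After-tax real rate = 1.002292 − 1 → 0.229%.

0.229%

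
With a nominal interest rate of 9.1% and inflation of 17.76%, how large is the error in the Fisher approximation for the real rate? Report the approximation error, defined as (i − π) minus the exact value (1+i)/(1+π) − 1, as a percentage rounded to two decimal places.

Approximate: r ≈ 9.100% − 17.760% = -8.6600%
Exact: (1 + 0.0910)/(1 + 0.1776) − 1 = -7.3539%
Error = -8.6600% − (-7.3539%) = -1.3061% → -1.31%.

-1.31%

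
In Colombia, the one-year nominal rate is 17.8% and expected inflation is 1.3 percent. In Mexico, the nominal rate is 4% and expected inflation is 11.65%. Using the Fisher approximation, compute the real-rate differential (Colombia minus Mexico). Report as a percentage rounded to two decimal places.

Colombia: 17.8% − 1.3% = 16.500%
Mexico: 4% − 11.65% = -7.650%
Differential = 24.150% → 24.15%.

24.15%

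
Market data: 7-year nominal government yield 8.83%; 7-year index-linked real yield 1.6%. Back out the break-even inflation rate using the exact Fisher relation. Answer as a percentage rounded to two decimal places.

(1 + π) = (1 + i)/(1 + r) = 1.08830 / 1.01600 = 1.071161
Break-even inflation = 1.071161 − 1 → 7.12%.

7.12%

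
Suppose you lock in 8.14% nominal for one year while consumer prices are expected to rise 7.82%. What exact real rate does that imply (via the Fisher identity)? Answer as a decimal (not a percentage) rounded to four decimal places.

0.0030

By the Fisher identity, 1 + r = (1 + i)/(1 + π).
1 + r = 1.08140 / 1.07820 = 1.002968
r = 1.002968 − 1 = 0.2968%, i.e. 0.0030.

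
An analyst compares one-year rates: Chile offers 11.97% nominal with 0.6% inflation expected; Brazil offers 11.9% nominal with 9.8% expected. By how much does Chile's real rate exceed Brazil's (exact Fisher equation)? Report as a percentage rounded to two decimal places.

Chile: (1 + 0.1197)/(1 + 0.0060) − 1 = 11.3022%
Brazil: (1 + 0.1190)/(1 + 0.0980) − 1 = 1.9126%
Differential = 11.3022% − 1.9126% = 9.3896% → 9.39%.

9.39%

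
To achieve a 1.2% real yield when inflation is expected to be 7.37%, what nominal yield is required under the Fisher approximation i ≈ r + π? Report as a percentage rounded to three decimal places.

8.570%

i ≈ r + π = 1.2% + 7.37% = 8.570%.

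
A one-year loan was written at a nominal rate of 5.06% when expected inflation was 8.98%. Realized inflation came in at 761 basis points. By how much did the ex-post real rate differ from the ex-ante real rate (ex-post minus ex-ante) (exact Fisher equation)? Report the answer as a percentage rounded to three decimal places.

Ex-ante: (1 + 0.0506)/(1 + 0.0898) − 1 = -3.5970%
Ex-post: (1 + 0.0506)/(1 + 0.0761) − 1 = -2.3697%
Difference (ex-post − ex-ante) = 1.2273% → 1.227%.

1.227%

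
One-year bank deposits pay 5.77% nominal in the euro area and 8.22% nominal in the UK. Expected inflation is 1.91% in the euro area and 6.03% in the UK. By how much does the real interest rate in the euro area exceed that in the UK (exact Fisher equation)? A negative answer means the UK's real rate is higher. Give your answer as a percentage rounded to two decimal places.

1.72%

The euro area: (1 + 0.0577)/(1 + 0.0191) − 1 = 3.7877%
The UK: (1 + 0.0822)/(1 + 0.0603) − 1 = 2.0655%
Differential = 3.7877% − 2.0655% = 1.7222% → 1.72%.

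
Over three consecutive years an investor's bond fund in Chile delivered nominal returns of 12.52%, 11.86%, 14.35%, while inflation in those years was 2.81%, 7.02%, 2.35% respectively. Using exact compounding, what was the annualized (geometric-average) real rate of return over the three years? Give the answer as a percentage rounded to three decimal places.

8.522%

Compound the nominal returns: 1.1252 × 1.1186 × 1.1435 = 1.43926481.
Compound inflation: 1.0281 × 1.0702 × 1.0235 = 1.12612903.
Deflate: 1.43926481 / 1.12612903 = 1.27806386.
Annualized real rate = 1.27806386^(1/3) − 1 = 8.5219% → 8.522%.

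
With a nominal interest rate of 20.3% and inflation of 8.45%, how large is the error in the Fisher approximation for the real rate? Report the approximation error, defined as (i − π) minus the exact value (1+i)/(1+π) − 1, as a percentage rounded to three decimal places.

0.923%

Approximate: r ≈ 20.300% − 8.450% = 11.8500%
Exact: (1 + 0.2030)/(1 + 0.0845) − 1 = 10.9267%
Error = 11.8500% − 10.9267% = 0.9233% → 0.923%.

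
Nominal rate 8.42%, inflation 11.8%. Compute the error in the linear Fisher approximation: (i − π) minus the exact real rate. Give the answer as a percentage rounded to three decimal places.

Approximate: r ≈ 8.420% − 11.800% = -3.3800%
Exact: (1 + 0.0842)/(1 + 0.1180) − 1 = -3.0233%
Error = -3.3800% − (-3.0233%) = -0.3567% → -0.357%.

-0.357%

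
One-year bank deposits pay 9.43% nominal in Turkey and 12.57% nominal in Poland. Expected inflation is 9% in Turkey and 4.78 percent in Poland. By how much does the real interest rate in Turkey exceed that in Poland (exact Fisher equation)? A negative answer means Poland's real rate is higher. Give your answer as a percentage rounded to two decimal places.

-7.04%

Turkey: (1 + 0.0943)/(1 + 0.0900) − 1 = 0.3945%
Poland: (1 + 0.1257)/(1 + 0.0478) − 1 = 7.4346%
Differential = 0.3945% − 7.4346% = -7.0401% → -7.04%.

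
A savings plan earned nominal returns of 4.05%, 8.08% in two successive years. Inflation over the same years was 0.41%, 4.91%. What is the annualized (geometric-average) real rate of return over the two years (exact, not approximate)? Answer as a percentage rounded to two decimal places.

3.32%

Nominal growth factor = 1.0405 × 1.0808 = 1.12457240
Price-level growth factor = 1.0041 × 1.0491 = 1.05340131
Real growth factor = 1.12457240 / 1.05340131 = 1.06756313
Annualized real rate = 1.06756313^(1/2) − 1 = 3.3229% → 3.32%.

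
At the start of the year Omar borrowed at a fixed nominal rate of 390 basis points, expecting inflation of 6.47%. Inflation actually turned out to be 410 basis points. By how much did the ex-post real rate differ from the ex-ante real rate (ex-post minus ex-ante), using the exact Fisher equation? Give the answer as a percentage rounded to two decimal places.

Ex-ante: (1 + 0.0390)/(1 + 0.0647) − 1 = -2.4138%
Ex-post: (1 + 0.0390)/(1 + 0.0410) − 1 = -0.1921%
Difference (ex-post − ex-ante) = 2.2217% → 2.22%.

2.22%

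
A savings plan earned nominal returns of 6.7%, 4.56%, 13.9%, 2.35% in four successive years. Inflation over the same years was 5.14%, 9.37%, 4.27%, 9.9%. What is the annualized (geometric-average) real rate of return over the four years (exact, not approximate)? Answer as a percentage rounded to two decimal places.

-0.33%

Nominal growth factor = 1.0670 × 1.0456 × 1.1390 × 1.0235 = 1.30059346
Price-level growth factor = 1.0514 × 1.0937 × 1.0427 × 1.0990 = 1.31772034
Real growth factor = 1.30059346 / 1.31772034 = 0.98700264
Annualized real rate = 0.98700264^(1/4) − 1 = -0.3265% → -0.33%.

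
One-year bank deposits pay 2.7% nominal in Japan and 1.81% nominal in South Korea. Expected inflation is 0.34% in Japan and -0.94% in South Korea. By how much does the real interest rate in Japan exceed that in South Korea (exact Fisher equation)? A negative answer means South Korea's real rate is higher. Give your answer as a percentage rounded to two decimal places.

Japan: (1 + 0.0270)/(1 + 0.0034) − 1 = 2.3520%
South Korea: (1 + 0.0181)/(1 − 0.0094) − 1 = 2.7761%
Differential = 2.3520% − 2.7761% = -0.4241% → -0.42%.

-0.42%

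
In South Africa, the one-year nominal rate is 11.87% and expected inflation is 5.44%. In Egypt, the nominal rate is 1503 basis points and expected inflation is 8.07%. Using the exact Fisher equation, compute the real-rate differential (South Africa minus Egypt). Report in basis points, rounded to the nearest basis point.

South Africa: (1 + 0.1187)/(1 + 0.0544) − 1 = 6.0983%
Egypt: (1 + 0.1503)/(1 + 0.0807) − 1 = 6.4403%
Differential = 6.0983% − 6.4403% = -0.3420% → -34 basis points.

-34 basis points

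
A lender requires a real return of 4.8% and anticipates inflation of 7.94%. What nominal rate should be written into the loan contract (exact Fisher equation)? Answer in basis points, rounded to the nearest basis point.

1312 basis points

(1 + i) = (1 + r)(1 + π) = 1.04800 × 1.07940 = 1.1312112
i = 1.1312112 − 1, so the required nominal rate is 1312 basis points.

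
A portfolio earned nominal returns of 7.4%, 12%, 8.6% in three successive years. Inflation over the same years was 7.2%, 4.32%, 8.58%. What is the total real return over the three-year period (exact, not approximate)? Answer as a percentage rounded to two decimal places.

7.58%

Nominal growth factor = 1.0740 × 1.1200 × 1.0860 = 1.306328
Price-level growth factor = 1.0720 × 1.0432 × 1.0858 = 1.214261
Real growth factor = 1.306328 / 1.214261 = 1.075821
Total real return = 1.075821 − 1 → 7.58%.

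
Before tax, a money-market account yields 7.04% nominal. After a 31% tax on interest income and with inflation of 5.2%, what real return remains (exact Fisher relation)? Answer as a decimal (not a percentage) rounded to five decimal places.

-0.00325

After-tax nominal return = 7.04% × (1 − 0.31) = 4.8576%.
1 + r = 1.048576 / 1.05200 = 0.9967452
After-tax real rate = 0.9967452 − 1 → -0.00325.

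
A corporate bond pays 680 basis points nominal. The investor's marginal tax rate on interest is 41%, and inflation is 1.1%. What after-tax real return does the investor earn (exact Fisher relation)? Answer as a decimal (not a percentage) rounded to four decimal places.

0.0288

After-tax nominal return = 6.8% × (1 − 0.41) = 4.0120%.
1 + r = 1.04012 / 1.01100 = 1.028803
After-tax real rate = 1.028803 − 1 → 0.0288.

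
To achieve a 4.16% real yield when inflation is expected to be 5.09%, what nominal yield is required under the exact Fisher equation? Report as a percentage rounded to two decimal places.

9.46%

(1 + i) = (1 + r)(1 + π) = 1.04160 × 1.05090 = 1.09461744
i = 1.09461744 − 1, so the required nominal rate is 9.46%.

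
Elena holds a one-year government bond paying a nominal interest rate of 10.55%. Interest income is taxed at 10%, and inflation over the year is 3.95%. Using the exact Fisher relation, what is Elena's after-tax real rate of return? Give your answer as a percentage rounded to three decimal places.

5.334%

After-tax nominal return = 10.55% × (1 − 0.1) = 9.4950%.
1 + r = 1.09495 / 1.03950 = 1.053343
After-tax real rate = 1.053343 − 1 → 5.334%.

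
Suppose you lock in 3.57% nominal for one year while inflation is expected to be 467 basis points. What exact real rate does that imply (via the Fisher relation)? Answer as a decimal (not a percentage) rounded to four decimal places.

-0.0105

By the Fisher relation, 1 + r = (1 + i)/(1 + π).
1 + r = 1.03570 / 1.04670 = 0.989491
r = 0.989491 − 1 = -1.0509%, i.e. -0.0105.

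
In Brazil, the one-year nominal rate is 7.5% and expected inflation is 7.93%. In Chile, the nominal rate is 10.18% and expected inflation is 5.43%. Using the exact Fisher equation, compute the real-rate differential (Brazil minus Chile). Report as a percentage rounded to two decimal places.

Brazil: (1 + 0.0750)/(1 + 0.0793) − 1 = -0.3984%
Chile: (1 + 0.1018)/(1 + 0.0543) − 1 = 4.5054%
Differential = -0.3984% − 4.5054% = -4.9038% → -4.90%.

-4.90%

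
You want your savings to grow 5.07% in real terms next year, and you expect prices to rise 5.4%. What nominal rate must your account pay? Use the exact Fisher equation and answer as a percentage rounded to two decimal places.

10.74%

(1 + i) = (1 + r)(1 + π) = 1.05070 × 1.05400 = 1.1074378
i = 1.1074378 − 1, so the required nominal rate is 10.74%.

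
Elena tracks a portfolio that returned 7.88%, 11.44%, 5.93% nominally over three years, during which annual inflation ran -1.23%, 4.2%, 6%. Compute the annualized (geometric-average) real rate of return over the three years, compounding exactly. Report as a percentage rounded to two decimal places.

Compound the nominal returns: 1.0788 × 1.1144 × 1.0593 = 1.27350605.
Compound inflation: 0.9877 × 1.0420 × 1.0600 = 1.09093440.
Deflate: 1.27350605 / 1.09093440 = 1.16735346.
Annualized real rate = 1.16735346^(1/3) − 1 = 5.2933% → 5.29%.

5.29%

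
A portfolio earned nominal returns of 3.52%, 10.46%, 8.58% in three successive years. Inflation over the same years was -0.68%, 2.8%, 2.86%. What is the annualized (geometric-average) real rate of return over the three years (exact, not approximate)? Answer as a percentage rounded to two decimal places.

5.74%

Compound the nominal returns: 1.0352 × 1.1046 × 1.0858 = 1.24159267.
Compound inflation: 0.9932 × 1.0280 × 1.0286 = 1.05021047.
Deflate: 1.24159267 / 1.05021047 = 1.18223223.
Annualized real rate = 1.18223223^(1/3) − 1 = 5.7388% → 5.74%.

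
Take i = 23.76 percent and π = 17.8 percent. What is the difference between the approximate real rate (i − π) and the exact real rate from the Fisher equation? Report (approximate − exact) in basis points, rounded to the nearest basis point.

Approximate: r ≈ 23.760% − 17.800% = 5.9600%
Exact: (1 + 0.2376)/(1 + 0.1780) − 1 = 5.0594%
Error = 5.9600% − 5.0594% = 0.9006% → 90 basis points.

90 basis points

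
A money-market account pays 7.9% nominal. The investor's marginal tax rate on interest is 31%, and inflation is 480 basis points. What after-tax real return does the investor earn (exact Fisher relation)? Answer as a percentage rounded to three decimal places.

0.621%

After-tax nominal return = 7.9% × (1 − 0.31) = 5.4510%.
1 + r = 1.05451 / 1.04800 = 1.006212
After-tax real rate = 1.006212 − 1 → 0.621%.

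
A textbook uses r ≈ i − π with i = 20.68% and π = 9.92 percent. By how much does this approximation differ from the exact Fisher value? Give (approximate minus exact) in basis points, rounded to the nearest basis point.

Approximate: r ≈ 20.680% − 9.920% = 10.7600%
Exact: (1 + 0.2068)/(1 + 0.0992) − 1 = 9.7889%
Error = 10.7600% − 9.7889% = 0.9711% → 97 basis points.

97 basis points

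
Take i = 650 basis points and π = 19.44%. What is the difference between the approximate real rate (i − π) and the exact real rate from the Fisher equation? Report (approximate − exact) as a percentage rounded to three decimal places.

Approximate: r ≈ 6.500% − 19.440% = -12.9400%
Exact: (1 + 0.0650)/(1 + 0.1944) − 1 = -10.8339%
Error = -12.9400% − (-10.8339%) = -2.1061% → -2.106%.

-2.106%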